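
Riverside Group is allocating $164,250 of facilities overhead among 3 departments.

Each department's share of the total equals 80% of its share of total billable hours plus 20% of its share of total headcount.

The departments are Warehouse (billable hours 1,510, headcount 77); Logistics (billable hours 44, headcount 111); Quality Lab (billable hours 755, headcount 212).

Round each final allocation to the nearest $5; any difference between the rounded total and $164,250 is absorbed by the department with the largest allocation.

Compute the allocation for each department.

Warehouse: $92,255 · Logistics: $11,620 · Quality Lab: $60,375

Billable hours total 2,309; headcount total 400.
Combined weights (80% billable hours + 20% headcount): Warehouse 0.5617; Logistics 0.0707; Quality Lab 0.3676.
Pro-rata amounts: Warehouse 92,254.33; Logistics 11,619.82; Quality Lab 60,375.85.
Rounded to nearest $5: Warehouse $92,255; Logistics $11,620; Quality Lab $60,375. Sum = $164,250.
No rounding difference to absorb.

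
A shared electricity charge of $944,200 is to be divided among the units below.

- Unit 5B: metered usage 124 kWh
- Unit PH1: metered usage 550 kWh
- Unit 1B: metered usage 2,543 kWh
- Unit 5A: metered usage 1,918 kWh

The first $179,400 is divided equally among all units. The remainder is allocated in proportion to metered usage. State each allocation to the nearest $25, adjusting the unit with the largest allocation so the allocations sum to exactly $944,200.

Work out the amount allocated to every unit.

Unit 5B: $63,325 | Unit PH1: $126,775 | Unit 1B: $423,575 | Unit 5A: $330,525

Equal tier: $179,400 ÷ 4 = $44,850 apiece.
Remainder $764,800 by metered usage (total 5,135): Unit 5B 18,468.39 → $18,475; Unit PH1 81,916.26 → $81,925; Unit 1B 378,751.00 → $378,750; Unit 5A 285,664.34 → $285,675.
Rounding difference −$25 on remainder applied to Unit 1B.
Totals: Unit 5B $44,850 + $18,475 = $63,325; Unit PH1 $44,850 + $81,925 = $126,775; Unit 1B $44,850 + $378,725 = $423,575; Unit 5A $44,850 + $285,675 = $330,525.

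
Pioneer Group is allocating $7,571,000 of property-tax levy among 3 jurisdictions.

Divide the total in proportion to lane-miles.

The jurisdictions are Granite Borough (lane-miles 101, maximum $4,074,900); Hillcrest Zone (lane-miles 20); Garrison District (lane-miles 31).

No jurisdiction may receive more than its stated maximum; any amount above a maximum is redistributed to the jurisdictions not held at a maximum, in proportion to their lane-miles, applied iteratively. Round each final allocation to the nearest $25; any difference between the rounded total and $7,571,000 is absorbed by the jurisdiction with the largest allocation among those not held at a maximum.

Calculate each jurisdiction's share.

Granite Borough: $4,074,900 · Hillcrest Zone: $1,371,025 · Garrison District: $2,125,075

Combined lane-miles = 152.
Proportional shares (ignoring caps): Granite Borough 5,030,730.26; Hillcrest Zone 996,184.21; Garrison District 1,544,085.53.
Held at cap: Granite Borough ($4,074,900); residual $3,496,100 reallocated over remaining lane-miles 51.
Shares after redistribution: Hillcrest Zone 1,371,019.61 → $1,371,025; Garrison District 2,125,080.39 → $2,125,075.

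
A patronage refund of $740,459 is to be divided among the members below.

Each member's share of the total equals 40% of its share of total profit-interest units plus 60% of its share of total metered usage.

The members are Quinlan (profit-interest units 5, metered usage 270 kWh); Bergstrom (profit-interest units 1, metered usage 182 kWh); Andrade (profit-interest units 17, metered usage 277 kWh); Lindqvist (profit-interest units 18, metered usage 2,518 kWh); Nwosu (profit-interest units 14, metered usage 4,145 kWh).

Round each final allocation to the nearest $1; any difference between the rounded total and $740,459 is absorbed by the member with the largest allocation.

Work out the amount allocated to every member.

Profit-interest units total 55; metered usage total 7,392.
Combined weights (40% profit-interest units + 60% metered usage): Quinlan 0.0583; Bergstrom 0.0220; Andrade 0.1461; Lindqvist 0.3353; Nwosu 0.4383.
Unrounded shares: Quinlan 43,153.37; Bergstrom 16,323.76; Andrade 108,195.97; Lindqvist 248,270.13; Nwosu 324,515.77.
After rounding ($1): Quinlan $43,153; Bergstrom $16,324; Andrade $108,196; Lindqvist $248,270; Nwosu $324,516. Sum = $740,459.
Sum already equals the total — no adjustment.

Quinlan: $43,153 · Bergstrom: $16,324 · Andrade: $108,196 · Lindqvist: $248,270 · Nwosu: $324,516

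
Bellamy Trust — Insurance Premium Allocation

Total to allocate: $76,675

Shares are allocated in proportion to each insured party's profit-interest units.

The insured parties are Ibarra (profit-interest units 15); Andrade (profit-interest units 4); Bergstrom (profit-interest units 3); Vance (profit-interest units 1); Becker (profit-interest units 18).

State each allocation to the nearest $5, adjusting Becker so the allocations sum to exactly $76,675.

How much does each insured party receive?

Combined profit-interest units = 41.
Unrounded shares: Ibarra 15/41 × $76,675 = 28,051.83; Andrade 4/41 × $76,675 = 7,480.49; Bergstrom 3/41 × $76,675 = 5,610.37; Vance 1/41 × $76,675 = 1,870.12; Becker 18/41 × $76,675 = 33,662.20.
After rounding ($5): Ibarra $28,050; Andrade $7,480; Bergstrom $5,610; Vance $1,870; Becker $33,660. Sum = $76,670.
Difference $76,675 − $76,670 = +$5 applied to Becker: Becker becomes $33,665.

Ibarra: $28,050; Andrade: $7,480; Bergstrom: $5,610; Vance: $1,870; Becker: $33,665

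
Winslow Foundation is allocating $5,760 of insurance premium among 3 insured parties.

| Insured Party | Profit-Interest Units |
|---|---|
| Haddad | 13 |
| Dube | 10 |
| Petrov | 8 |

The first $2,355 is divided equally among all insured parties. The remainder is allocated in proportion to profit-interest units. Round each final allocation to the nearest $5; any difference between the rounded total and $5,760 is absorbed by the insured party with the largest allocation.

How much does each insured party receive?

Haddad: $2,210 | Dube: $1,885 | Petrov: $1,665

Equal tier: $2,355 ÷ 3 = $785 apiece.
Remainder $3,405 by profit-interest units (total 31): Haddad 1,427.90 → $1,430; Dube 1,098.39 → $1,100; Petrov 878.71 → $880.
Rounding difference −$5 on remainder applied to Haddad.
Totals: Haddad $785 + $1,425 = $2,210; Dube $785 + $1,100 = $1,885; Petrov $785 + $880 = $1,665.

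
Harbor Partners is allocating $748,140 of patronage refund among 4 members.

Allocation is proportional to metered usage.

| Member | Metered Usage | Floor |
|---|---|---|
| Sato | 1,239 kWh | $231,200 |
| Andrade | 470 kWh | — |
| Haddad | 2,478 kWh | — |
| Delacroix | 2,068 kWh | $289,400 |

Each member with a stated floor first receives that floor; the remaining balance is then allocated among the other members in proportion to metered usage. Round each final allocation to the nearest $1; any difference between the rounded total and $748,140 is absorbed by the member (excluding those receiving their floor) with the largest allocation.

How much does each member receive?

Sato: $231,200 | Andrade: $36,277 | Haddad: $191,263 | Delacroix: $289,400

Guaranteed amounts: Sato $231,200; Delacroix $289,400. Balance $227,540.
Balance split over remaining metered usage 2,948: Andrade 36,276.73 → $36,277; Haddad 191,263.27 → $191,263.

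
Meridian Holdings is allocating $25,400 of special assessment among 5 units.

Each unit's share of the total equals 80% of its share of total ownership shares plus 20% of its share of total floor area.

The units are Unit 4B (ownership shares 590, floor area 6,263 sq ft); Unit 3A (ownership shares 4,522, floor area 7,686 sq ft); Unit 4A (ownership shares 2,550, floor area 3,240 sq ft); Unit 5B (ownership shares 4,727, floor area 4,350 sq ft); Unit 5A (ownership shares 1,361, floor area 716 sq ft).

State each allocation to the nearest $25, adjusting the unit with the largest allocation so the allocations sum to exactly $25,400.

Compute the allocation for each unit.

Unit 4B: $2,300; Unit 3A: $8,450; Unit 4A: $4,500; Unit 5B: $7,975; Unit 5A: $2,175

Totals — ownership shares 13,750, floor area 22,255.
Blended shares (80% ownership shares + 20% floor area): Unit 4B 0.0906; Unit 3A 0.3322; Unit 4A 0.1775; Unit 5B 0.3141; Unit 5A 0.0856.
Raw shares: Unit 4B 2,301.53; Unit 3A 8,437.13; Unit 4A 4,508.01; Unit 5B 7,978.59; Unit 5A 2,174.75.
At nearest $25: Unit 4B $2,300; Unit 3A $8,425; Unit 4A $4,500; Unit 5B $7,975; Unit 5A $2,175. Sum = $25,375.
Difference $25,400 − $25,375 = +$25 applied to largest allocation (Unit 3A): Unit 3A becomes $8,450.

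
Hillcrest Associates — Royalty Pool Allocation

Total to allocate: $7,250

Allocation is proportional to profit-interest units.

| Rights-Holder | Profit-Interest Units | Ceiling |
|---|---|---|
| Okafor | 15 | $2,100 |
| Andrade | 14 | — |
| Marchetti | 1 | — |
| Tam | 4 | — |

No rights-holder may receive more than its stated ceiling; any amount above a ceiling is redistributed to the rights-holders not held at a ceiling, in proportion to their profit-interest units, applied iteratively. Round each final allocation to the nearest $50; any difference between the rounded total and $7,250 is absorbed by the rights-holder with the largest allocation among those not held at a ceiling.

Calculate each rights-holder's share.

Okafor: $2,100; Andrade: $3,800; Marchetti: $250; Tam: $1,100

Combined profit-interest units = 34.
Pro-rata shares before constraints: Okafor 3,198.53; Andrade 2,985.29; Marchetti 213.24; Tam 852.94.
Held at cap: Okafor ($2,100); residual $5,150 reallocated over remaining profit-interest units 19.
Redistributed shares: Andrade 3,794.74 → $3,800; Marchetti 271.05 → $250; Tam 1,084.21 → $1,100.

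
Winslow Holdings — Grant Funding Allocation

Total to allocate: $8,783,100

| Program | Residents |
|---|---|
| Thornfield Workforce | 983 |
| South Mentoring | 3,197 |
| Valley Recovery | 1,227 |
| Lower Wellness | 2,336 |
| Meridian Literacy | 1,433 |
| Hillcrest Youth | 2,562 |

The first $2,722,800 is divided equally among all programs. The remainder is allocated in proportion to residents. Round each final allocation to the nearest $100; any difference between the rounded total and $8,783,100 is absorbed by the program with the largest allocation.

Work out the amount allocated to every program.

Thornfield Workforce: $961,300 | South Mentoring: $2,104,300 | Valley Recovery: $1,087,300 | Lower Wellness: $1,659,900 | Meridian Literacy: $1,193,700 | Hillcrest Youth: $1,776,600

$2,722,800 shared equally gives $453,800 per program.
Remainder $6,060,300 by residents (total 11,738): Thornfield Workforce 507,520.44 → $507,500; South Mentoring 1,650,603.09 → $1,650,600; Valley Recovery 633,497.03 → $633,500; Lower Wellness 1,206,070.95 → $1,206,100; Meridian Literacy 739,854.31 → $739,900; Hillcrest Youth 1,322,754.18 → $1,322,800.
Rounding difference −$100 on remainder applied to South Mentoring.
Totals: Thornfield Workforce $453,800 + $507,500 = $961,300; South Mentoring $453,800 + $1,650,500 = $2,104,300; Valley Recovery $453,800 + $633,500 = $1,087,300; Lower Wellness $453,800 + $1,206,100 = $1,659,900; Meridian Literacy $453,800 + $739,900 = $1,193,700; Hillcrest Youth $453,800 + $1,322,800 = $1,776,600.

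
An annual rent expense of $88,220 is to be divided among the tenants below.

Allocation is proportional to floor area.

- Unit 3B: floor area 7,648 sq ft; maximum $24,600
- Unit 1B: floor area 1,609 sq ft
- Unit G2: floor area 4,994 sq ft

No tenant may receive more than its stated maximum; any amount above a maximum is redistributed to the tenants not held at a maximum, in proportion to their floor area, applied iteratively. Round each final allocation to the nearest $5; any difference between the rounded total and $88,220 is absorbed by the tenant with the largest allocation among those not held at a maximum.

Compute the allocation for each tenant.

Unit 3B: $24,600 · Unit 1B: $15,505 · Unit G2: $48,115

Floor area total: 14,251.
Proportional shares (ignoring caps): Unit 3B 47,344.51; Unit 1B 9,960.42; Unit G2 30,915.07.
Cap binds for Unit 3B ($24,600); remaining pool $63,620 reallocated over remaining floor area 6,603.
Shares after redistribution: Unit 1B 15,502.74 → $15,505; Unit G2 48,117.26 → $48,115.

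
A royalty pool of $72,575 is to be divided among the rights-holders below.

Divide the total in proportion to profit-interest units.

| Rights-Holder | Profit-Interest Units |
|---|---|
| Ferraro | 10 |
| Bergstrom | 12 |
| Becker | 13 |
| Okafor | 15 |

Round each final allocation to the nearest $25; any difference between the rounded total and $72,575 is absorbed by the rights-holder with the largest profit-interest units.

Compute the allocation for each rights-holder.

Total profit-interest units = 50.
Unrounded shares: Ferraro 10/50 × $72,575 = 14,515.00; Bergstrom 12/50 × $72,575 = 17,418.00; Becker 13/50 × $72,575 = 18,869.50; Okafor 15/50 × $72,575 = 21,772.50.
Rounded to nearest $25: Ferraro $14,525; Bergstrom $17,425; Becker $18,875; Okafor $21,775. Sum = $72,600.
Difference $72,575 − $72,600 = −$25 applied to largest profit-interest units (Okafor): Okafor becomes $21,750.

Ferraro: $14,525 | Bergstrom: $17,425 | Becker: $18,875 | Okafor: $21,750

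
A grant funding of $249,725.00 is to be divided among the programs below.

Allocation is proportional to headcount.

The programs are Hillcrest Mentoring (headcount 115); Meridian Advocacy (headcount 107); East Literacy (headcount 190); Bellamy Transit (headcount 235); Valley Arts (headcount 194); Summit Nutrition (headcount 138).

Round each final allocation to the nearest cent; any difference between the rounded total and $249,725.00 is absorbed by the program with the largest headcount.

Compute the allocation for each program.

Combined headcount = 115 + 107 + 190 + 235 + 194 + 138 = 979.
Raw shares: Hillcrest Mentoring 29,334.3973; Meridian Advocacy 27,293.7436; East Literacy 48,465.5260; Bellamy Transit 59,944.2033; Valley Arts 49,485.8529; Summit Nutrition 35,201.2768.
Rounded to nearest cent: Hillcrest Mentoring $29,334.40; Meridian Advocacy $27,293.74; East Literacy $48,465.53; Bellamy Transit $59,944.20; Valley Arts $49,485.85; Summit Nutrition $35,201.28. Sum = $249,725.00.
No rounding difference to absorb.

Hillcrest Mentoring: $29,334.40; Meridian Advocacy: $27,293.74; East Literacy: $48,465.53; Bellamy Transit: $59,944.20; Valley Arts: $49,485.85; Summit Nutrition: $35,201.28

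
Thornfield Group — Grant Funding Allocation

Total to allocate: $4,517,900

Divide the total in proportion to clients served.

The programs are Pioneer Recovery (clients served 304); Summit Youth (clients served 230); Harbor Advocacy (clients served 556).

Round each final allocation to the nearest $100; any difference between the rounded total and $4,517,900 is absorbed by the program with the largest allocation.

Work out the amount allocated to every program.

Total clients served = 1,090.
Raw shares: Pioneer Recovery 304/1,090 × $4,517,900 = 1,260,038.17; Summit Youth 230/1,090 × $4,517,900 = 953,318.35; Harbor Advocacy 556/1,090 × $4,517,900 = 2,304,543.49.
At nearest $100: Pioneer Recovery $1,260,000; Summit Youth $953,300; Harbor Advocacy $2,304,500. Sum = $4,517,800.
Difference $4,517,900 − $4,517,800 = +$100 applied to largest allocation (Harbor Advocacy): Harbor Advocacy becomes $2,304,600.

Pioneer Recovery: $1,260,000 · Summit Youth: $953,300 · Harbor Advocacy: $2,304,600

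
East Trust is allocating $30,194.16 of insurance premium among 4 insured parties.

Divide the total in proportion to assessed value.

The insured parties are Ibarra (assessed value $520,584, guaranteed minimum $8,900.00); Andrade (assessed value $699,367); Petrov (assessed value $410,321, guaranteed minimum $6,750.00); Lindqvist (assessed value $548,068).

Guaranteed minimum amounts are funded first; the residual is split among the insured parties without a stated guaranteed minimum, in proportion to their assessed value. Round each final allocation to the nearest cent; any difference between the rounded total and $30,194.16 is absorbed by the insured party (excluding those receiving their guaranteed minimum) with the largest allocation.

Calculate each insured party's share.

Guaranteed amounts: Ibarra $8,900.00; Petrov $6,750.00. Balance $14,544.16.
Balance split over remaining assessed value 1,247,435: Andrade 8,154.0966 → $8,154.10; Lindqvist 6,390.0634 → $6,390.06.

Ibarra: $8,900.00 · Andrade: $8,154.10 · Petrov: $6,750.00 · Lindqvist: $6,390.06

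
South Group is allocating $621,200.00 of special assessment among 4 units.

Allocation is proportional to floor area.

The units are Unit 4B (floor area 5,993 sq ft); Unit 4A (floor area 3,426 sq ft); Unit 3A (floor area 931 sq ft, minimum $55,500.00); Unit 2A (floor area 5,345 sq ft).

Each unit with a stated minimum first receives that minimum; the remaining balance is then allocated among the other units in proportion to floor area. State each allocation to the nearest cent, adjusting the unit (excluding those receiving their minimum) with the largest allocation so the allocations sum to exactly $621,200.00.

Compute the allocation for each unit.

Unit 4B: $229,628.84 | Unit 4A: $131,271.21 | Unit 3A: $55,500.00 | Unit 2A: $204,799.95

Guaranteed amounts: Unit 3A $55,500.00. Balance $565,700.00.
Balance split over remaining floor area 14,764: Unit 4B 229,628.8336 → $229,628.83; Unit 4A 131,271.2138 → $131,271.21; Unit 2A 204,799.9526 → $204,799.95.
Rounding difference +$0.01 applied to Unit 4B → $229,628.84.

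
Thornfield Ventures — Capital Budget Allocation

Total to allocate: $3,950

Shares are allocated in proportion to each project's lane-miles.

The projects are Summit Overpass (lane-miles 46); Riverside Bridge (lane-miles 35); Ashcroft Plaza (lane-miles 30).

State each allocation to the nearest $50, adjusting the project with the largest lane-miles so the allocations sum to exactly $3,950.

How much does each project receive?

Lane-miles total: 46 + 35 + 30 = 111.
Proportional shares: Summit Overpass 1,636.94; Riverside Bridge 1,245.50; Ashcroft Plaza 1,067.57.
At nearest $50: Summit Overpass $1,650; Riverside Bridge $1,250; Ashcroft Plaza $1,050. Sum = $3,950.
Rounded total matches; no reconciliation needed.

Summit Overpass: $1,650 | Riverside Bridge: $1,250 | Ashcroft Plaza: $1,050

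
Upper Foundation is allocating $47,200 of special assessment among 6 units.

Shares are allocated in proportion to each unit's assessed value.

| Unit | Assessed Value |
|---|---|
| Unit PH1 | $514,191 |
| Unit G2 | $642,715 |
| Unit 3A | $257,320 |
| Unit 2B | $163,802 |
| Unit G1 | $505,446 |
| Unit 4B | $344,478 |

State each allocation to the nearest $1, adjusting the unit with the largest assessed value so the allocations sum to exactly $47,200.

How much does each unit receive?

Total assessed value = 514,191 + 642,715 + 257,320 + 163,802 + 505,446 + 344,478 = 2,427,952.
Raw shares: Unit PH1 9,996.00; Unit G2 12,494.54; Unit 3A 5,002.37; Unit 2B 3,184.35; Unit G1 9,826.00; Unit 4B 6,696.74.
At nearest $1: Unit PH1 $9,996; Unit G2 $12,495; Unit 3A $5,002; Unit 2B $3,184; Unit G1 $9,826; Unit 4B $6,697. Sum = $47,200.
No rounding difference to absorb.

Unit PH1: $9,996; Unit G2: $12,495; Unit 3A: $5,002; Unit 2B: $3,184; Unit G1: $9,826; Unit 4B: $6,697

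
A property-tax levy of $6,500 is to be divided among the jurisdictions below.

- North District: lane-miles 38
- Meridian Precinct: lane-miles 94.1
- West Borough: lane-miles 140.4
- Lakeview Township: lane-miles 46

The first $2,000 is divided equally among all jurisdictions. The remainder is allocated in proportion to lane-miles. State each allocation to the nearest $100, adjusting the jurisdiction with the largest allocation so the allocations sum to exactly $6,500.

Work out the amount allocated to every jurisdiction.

North District: $1,000; Meridian Precinct: $1,800; West Borough: $2,600; Lakeview Township: $1,100

$2,000 shared equally gives $500 per jurisdiction.
Remainder $4,500 by lane-miles (total 318.5): North District 536.89 → $500; Meridian Precinct 1,329.51 → $1,300; West Borough 1,983.67 → $2,000; Lakeview Township 649.92 → $600.
Rounding difference +$100 on remainder applied to West Borough.
Totals: North District $500 + $500 = $1,000; Meridian Precinct $500 + $1,300 = $1,800; West Borough $500 + $2,100 = $2,600; Lakeview Township $500 + $600 = $1,100.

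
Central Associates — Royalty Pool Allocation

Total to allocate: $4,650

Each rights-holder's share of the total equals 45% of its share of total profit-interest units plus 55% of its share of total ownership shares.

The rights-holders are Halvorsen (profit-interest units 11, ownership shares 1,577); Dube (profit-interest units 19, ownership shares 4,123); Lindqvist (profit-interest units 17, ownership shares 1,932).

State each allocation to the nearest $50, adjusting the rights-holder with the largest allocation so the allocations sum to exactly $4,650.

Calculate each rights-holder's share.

Halvorsen: $1,000 · Dube: $2,250 · Lindqvist: $1,400

Totals — profit-interest units 47, ownership shares 7,632.
Composite weights (45% profit-interest units + 55% ownership shares): Halvorsen 0.2190; Dube 0.4790; Lindqvist 0.3020.
Raw shares: Halvorsen 1,018.19; Dube 2,227.53; Lindqvist 1,404.28.
At nearest $50: Halvorsen $1,000; Dube $2,250; Lindqvist $1,400. Sum = $4,650.
Rounded total matches; no reconciliation needed.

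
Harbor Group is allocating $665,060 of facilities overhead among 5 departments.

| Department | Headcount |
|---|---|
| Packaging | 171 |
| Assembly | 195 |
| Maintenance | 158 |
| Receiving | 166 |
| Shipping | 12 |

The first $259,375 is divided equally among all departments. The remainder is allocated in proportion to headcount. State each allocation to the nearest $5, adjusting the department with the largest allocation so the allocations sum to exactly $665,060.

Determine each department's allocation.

Packaging: $150,695; Assembly: $164,565; Maintenance: $143,185; Receiving: $147,805; Shipping: $58,810

First tranche $259,375 split equally: $51,875 each.
Remainder $405,685 by headcount (total 702): Packaging 98,820.71 → $98,820; Assembly 112,690.28 → $112,690; Maintenance 91,308.02 → $91,310; Receiving 95,931.21 → $95,930; Shipping 6,934.79 → $6,935.
Totals: Packaging $51,875 + $98,820 = $150,695; Assembly $51,875 + $112,690 = $164,565; Maintenance $51,875 + $91,310 = $143,185; Receiving $51,875 + $95,930 = $147,805; Shipping $51,875 + $6,935 = $58,810.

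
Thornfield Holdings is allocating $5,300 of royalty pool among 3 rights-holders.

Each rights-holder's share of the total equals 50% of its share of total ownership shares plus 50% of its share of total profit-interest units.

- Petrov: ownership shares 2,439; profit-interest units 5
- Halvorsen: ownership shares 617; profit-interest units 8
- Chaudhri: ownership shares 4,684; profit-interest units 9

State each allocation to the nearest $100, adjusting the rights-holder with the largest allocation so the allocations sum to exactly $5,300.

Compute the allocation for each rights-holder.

Petrov: $1,400 | Halvorsen: $1,200 | Chaudhri: $2,700

Ownership shares total 7,740; profit-interest units total 22.
Composite weights (50% ownership shares + 50% profit-interest units): Petrov 0.2712; Halvorsen 0.2217; Chaudhri 0.5071.
Proportional shares: Petrov 1,437.33; Halvorsen 1,174.88; Chaudhri 2,687.79.
After rounding ($100): Petrov $1,400; Halvorsen $1,200; Chaudhri $2,700. Sum = $5,300.
Rounded total matches; no reconciliation needed.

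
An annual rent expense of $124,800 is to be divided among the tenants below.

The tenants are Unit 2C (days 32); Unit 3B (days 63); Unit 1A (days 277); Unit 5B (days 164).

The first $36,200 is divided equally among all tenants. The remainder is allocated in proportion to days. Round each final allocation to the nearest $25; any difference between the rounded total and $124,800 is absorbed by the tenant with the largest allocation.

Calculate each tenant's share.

First tranche $36,200 split equally: $9,050 each.
Remainder $88,600 by days (total 536): Unit 2C 5,289.55 → $5,300; Unit 3B 10,413.81 → $10,425; Unit 1A 45,787.69 → $45,800; Unit 5B 27,108.96 → $27,100.
Rounding difference −$25 on remainder applied to Unit 1A.
Totals: Unit 2C $9,050 + $5,300 = $14,350; Unit 3B $9,050 + $10,425 = $19,475; Unit 1A $9,050 + $45,775 = $54,825; Unit 5B $9,050 + $27,100 = $36,150.

Unit 2C: $14,350; Unit 3B: $19,475; Unit 1A: $54,825; Unit 5B: $36,150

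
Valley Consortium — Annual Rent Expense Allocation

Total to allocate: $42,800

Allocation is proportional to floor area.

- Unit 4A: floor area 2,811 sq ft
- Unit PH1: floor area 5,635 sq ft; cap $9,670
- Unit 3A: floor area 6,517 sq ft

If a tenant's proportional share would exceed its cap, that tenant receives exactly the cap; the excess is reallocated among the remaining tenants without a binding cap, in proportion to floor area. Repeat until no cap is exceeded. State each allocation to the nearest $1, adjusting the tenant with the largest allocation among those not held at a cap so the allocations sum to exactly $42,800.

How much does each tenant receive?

Unit 4A: $9,984 · Unit PH1: $9,670 · Unit 3A: $23,146

Total floor area = 14,963.
Unconstrained shares: Unit 4A 8,040.55; Unit PH1 16,118.29; Unit 3A 18,641.15.
Held at cap: Unit PH1 ($9,670); residual $33,130 reallocated over remaining floor area 9,328.
Redistributed shares: Unit 4A 9,983.75 → $9,984; Unit 3A 23,146.25 → $23,146.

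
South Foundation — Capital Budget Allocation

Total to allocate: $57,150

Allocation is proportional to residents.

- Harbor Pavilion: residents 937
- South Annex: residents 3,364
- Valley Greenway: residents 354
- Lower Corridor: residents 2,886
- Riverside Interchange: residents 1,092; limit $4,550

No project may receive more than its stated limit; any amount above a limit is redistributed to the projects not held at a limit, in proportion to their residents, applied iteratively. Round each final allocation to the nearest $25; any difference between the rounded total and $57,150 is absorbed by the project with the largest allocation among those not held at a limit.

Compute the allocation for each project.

Harbor Pavilion: $6,525 | South Annex: $23,475 | Valley Greenway: $2,475 | Lower Corridor: $20,125 | Riverside Interchange: $4,550

Combined residents = 8,633.
Pro-rata shares before constraints: Harbor Pavilion 6,202.89; South Annex 22,269.50; Valley Greenway 2,343.46; Lower Corridor 19,105.17; Riverside Interchange 7,228.98.
Capped: Riverside Interchange ($4,550); remaining pool $52,600 reallocated over remaining residents 7,541.
Shares after redistribution: Harbor Pavilion 6,535.76 → $6,525; South Annex 23,464.58 → $23,475; Valley Greenway 2,469.22 → $2,475; Lower Corridor 20,130.43 → $20,125.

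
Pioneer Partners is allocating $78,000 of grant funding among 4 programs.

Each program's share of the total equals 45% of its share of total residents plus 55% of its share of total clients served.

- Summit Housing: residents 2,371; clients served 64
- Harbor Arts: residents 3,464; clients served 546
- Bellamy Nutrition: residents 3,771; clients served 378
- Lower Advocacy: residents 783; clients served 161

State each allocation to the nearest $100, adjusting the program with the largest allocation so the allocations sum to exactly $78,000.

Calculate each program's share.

Summit Housing: $10,400; Harbor Arts: $32,000; Bellamy Nutrition: $26,900; Lower Advocacy: $8,700

Totals — residents 10,389, clients served 1,149.
Blended shares (45% residents + 55% clients served): Summit Housing 0.1333; Harbor Arts 0.4114; Bellamy Nutrition 0.3443; Lower Advocacy 0.1110.
Pro-rata amounts: Summit Housing 10,400.15; Harbor Arts 32,089.28; Bellamy Nutrition 26,853.92; Lower Advocacy 8,656.65.
Rounded to nearest $100: Summit Housing $10,400; Harbor Arts $32,100; Bellamy Nutrition $26,900; Lower Advocacy $8,700. Sum = $78,100.
Difference $78,000 − $78,100 = −$100 applied to largest allocation (Harbor Arts): Harbor Arts becomes $32,000.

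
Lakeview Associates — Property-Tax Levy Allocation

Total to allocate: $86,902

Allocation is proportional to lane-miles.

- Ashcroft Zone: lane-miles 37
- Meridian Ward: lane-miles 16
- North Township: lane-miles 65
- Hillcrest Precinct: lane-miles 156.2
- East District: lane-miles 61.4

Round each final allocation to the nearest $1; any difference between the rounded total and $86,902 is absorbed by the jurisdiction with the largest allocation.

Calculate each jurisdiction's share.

Ashcroft Zone: $9,581 · Meridian Ward: $4,143 · North Township: $16,831 · Hillcrest Precinct: $40,448 · East District: $15,899

Lane-miles total: 335.6.
Proportional shares: Ashcroft Zone 37/335.6 × $86,902 = 9,580.97; Meridian Ward 16/335.6 × $86,902 = 4,143.12; North Township 65/335.6 × $86,902 = 16,831.44; Hillcrest Precinct 156.2/335.6 × $86,902 = 40,447.24; East District 61.4/335.6 × $86,902 = 15,899.23.
Rounded to nearest $1: Ashcroft Zone $9,581; Meridian Ward $4,143; North Township $16,831; Hillcrest Precinct $40,447; East District $15,899. Sum = $86,901.
Difference $86,902 − $86,901 = +$1 applied to largest allocation (Hillcrest Precinct): Hillcrest Precinct becomes $40,448.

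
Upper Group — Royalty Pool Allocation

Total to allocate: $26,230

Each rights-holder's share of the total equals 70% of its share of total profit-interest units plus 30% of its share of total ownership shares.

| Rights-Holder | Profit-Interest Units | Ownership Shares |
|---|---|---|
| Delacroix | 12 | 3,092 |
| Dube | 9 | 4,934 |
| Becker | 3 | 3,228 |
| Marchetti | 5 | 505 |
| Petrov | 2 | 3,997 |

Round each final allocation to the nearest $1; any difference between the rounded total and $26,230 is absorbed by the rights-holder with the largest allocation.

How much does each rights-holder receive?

Delacroix: $8,651 | Dube: $7,795 | Becker: $3,389 | Marchetti: $3,214 | Petrov: $3,181

Profit-interest units total 31; ownership shares total 15,756.
Combined weights (70% profit-interest units + 30% ownership shares): Delacroix 0.3298; Dube 0.2972; Becker 0.1292; Marchetti 0.1225; Petrov 0.1213.
Unrounded shares: Delacroix 8,651.72; Dube 7,794.79; Becker 3,389.03; Marchetti 3,213.66; Petrov 3,180.80.
Rounded to nearest $1: Delacroix $8,652; Dube $7,795; Becker $3,389; Marchetti $3,214; Petrov $3,181. Sum = $26,231.
Difference $26,230 − $26,231 = −$1 applied to largest allocation (Delacroix): Delacroix becomes $8,651.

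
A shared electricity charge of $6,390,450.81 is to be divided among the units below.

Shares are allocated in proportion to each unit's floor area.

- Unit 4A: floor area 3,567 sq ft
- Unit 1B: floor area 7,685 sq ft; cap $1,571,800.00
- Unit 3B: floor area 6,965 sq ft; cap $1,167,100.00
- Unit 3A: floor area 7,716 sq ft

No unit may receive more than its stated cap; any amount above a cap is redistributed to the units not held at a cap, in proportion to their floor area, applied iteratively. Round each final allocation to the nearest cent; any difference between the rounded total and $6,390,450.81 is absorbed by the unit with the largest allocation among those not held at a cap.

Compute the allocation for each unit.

Unit 4A: $1,154,398.81; Unit 1B: $1,571,800.00; Unit 3B: $1,167,100.00; Unit 3A: $2,497,152.00

Combined floor area = 25,933.
Unconstrained shares: Unit 4A 878,985.7725; Unit 1B 1,893,749.8351; Unit 3B 1,716,326.2982; Unit 3A 1,901,388.9041.
Capped: Unit 1B ($1,571,800.00), Unit 3B ($1,167,100.00); balance $3,651,550.81 reallocated over remaining floor area 11,283.
Shares after redistribution: Unit 4A 1,154,398.8070 → $1,154,398.81; Unit 3A 2,497,152.0030 → $2,497,152.00.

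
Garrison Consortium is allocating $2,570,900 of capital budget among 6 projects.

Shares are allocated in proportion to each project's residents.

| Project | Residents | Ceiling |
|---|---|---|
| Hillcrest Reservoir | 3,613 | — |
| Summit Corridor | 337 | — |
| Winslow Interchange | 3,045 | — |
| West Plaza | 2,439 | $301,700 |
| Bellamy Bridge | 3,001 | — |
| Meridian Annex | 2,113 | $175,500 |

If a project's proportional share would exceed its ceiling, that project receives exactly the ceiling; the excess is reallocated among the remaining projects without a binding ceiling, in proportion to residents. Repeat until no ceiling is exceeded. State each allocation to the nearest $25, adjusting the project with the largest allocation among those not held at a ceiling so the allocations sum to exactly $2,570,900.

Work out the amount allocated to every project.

Hillcrest Reservoir: $756,775 · Summit Corridor: $70,575 · Winslow Interchange: $637,775 · West Plaza: $301,700 · Bellamy Bridge: $628,575 · Meridian Annex: $175,500

Sum of residents: 14,548.
Proportional shares (ignoring caps): Hillcrest Reservoir 638,483.76; Summit Corridor 59,554.12; Winslow Interchange 538,107.68; West Plaza 431,016.30; Bellamy Bridge 530,332.07; Meridian Annex 373,406.08.
Cap binds for West Plaza ($301,700), Meridian Annex ($175,500); remaining pool $2,093,700 reallocated over remaining residents 9,996.
Redistributed shares: Hillcrest Reservoir 756,756.51 → $756,750; Summit Corridor 70,585.92 → $70,575; Winslow Interchange 637,786.76 → $637,775; Bellamy Bridge 628,570.80 → $628,575.
Rounding difference +$25 applied to Hillcrest Reservoir → $756,775.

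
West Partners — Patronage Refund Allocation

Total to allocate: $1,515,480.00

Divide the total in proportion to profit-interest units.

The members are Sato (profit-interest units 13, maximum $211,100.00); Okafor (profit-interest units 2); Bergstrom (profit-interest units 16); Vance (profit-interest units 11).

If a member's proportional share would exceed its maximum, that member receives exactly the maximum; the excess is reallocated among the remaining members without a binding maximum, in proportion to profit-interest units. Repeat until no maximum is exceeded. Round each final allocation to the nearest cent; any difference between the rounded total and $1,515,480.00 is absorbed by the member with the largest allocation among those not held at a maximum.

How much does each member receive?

Sato: $211,100.00 · Okafor: $89,957.24 · Bergstrom: $719,657.93 · Vance: $494,764.83

Total profit-interest units = 42.
Unconstrained shares: Sato 469,077.1429; Okafor 72,165.7143; Bergstrom 577,325.7143; Vance 396,911.4286.
Held at cap: Sato ($211,100.00); residual $1,304,380.00 reallocated over remaining profit-interest units 29.
Shares after redistribution: Okafor 89,957.2414 → $89,957.24; Bergstrom 719,657.9310 → $719,657.93; Vance 494,764.8276 → $494,764.83.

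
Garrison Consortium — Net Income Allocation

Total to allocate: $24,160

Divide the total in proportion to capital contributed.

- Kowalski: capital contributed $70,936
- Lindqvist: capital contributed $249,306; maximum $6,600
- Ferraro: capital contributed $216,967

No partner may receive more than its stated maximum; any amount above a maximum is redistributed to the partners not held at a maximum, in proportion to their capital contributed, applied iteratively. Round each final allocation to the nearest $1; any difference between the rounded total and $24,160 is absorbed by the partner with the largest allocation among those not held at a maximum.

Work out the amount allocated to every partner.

Kowalski: $4,327 | Lindqvist: $6,600 | Ferraro: $13,233

Total capital contributed = 537,209.
Proportional shares (ignoring caps): Kowalski 3,190.22; Lindqvist 11,212.08; Ferraro 9,757.70.
Held at cap: Lindqvist ($6,600); residual $17,560 reallocated over remaining capital contributed 287,903.
Remaining shares: Kowalski 4,326.58 → $4,327; Ferraro 13,233.42 → $13,233.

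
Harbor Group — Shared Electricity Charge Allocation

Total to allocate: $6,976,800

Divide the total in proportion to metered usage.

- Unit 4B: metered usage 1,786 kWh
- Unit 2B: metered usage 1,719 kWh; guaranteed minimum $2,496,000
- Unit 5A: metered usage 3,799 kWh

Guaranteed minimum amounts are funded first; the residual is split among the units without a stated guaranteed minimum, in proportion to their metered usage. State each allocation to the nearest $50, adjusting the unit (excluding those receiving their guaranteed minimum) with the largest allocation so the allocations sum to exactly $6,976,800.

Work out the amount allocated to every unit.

Unit 4B: $1,432,900 | Unit 2B: $2,496,000 | Unit 5A: $3,047,900

Minimums first: Unit 2B $2,496,000. Residual $4,480,800.
Residual split over remaining metered usage 5,585: Unit 4B 1,432,893.25 → $1,432,900; Unit 5A 3,047,906.75 → $3,047,900.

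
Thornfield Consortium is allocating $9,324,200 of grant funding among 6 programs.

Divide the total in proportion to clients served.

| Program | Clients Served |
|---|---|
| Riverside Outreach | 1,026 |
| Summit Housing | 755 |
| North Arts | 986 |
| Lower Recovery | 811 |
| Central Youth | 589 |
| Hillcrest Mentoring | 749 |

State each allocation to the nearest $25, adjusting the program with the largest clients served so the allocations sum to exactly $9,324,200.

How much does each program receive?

Combined clients served = 4,916.
Unrounded shares: Riverside Outreach 1,026/4,916 × $9,324,200 = 1,946,018.96; Summit Housing 755/4,916 × $9,324,200 = 1,432,012.00; North Arts 986/4,916 × $9,324,200 = 1,870,150.77; Lower Recovery 811/4,916 × $9,324,200 = 1,538,227.46; Central Youth 589/4,916 × $9,324,200 = 1,117,159.03; Hillcrest Mentoring 749/4,916 × $9,324,200 = 1,420,631.77.
After rounding ($25): Riverside Outreach $1,946,025; Summit Housing $1,432,000; North Arts $1,870,150; Lower Recovery $1,538,225; Central Youth $1,117,150; Hillcrest Mentoring $1,420,625. Sum = $9,324,175.
Difference $9,324,200 − $9,324,175 = +$25 applied to largest clients served (Riverside Outreach): Riverside Outreach becomes $1,946,050.

Riverside Outreach: $1,946,050 | Summit Housing: $1,432,000 | North Arts: $1,870,150 | Lower Recovery: $1,538,225 | Central Youth: $1,117,150 | Hillcrest Mentoring: $1,420,625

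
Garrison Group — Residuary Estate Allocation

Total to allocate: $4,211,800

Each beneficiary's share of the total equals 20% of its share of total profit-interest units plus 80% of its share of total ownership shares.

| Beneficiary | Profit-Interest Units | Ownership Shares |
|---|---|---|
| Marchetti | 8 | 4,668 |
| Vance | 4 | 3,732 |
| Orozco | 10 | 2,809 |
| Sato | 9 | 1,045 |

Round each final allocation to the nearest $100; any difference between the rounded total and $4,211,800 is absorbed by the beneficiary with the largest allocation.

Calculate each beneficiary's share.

Profit-interest units total 31; ownership shares total 12,254.
Combined weights (20% profit-interest units + 80% ownership shares): Marchetti 0.3564; Vance 0.2694; Orozco 0.2479; Sato 0.1263.
Proportional shares: Marchetti 1,500,927.04; Vance 1,134,866.75; Orozco 1,044,110.05; Sato 531,896.16.
After rounding ($100): Marchetti $1,500,900; Vance $1,134,900; Orozco $1,044,100; Sato $531,900. Sum = $4,211,800.
No rounding difference to absorb.

Marchetti: $1,500,900 | Vance: $1,134,900 | Orozco: $1,044,100 | Sato: $531,900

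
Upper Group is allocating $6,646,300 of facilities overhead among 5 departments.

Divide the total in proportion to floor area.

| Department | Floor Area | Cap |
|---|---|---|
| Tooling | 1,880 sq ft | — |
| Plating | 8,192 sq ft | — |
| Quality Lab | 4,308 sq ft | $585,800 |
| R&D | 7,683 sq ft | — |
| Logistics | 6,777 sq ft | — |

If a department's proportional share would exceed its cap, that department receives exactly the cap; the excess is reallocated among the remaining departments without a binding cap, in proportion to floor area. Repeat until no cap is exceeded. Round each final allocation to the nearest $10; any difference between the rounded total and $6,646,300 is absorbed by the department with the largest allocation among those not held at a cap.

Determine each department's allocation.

Combined floor area = 28,840.
Pro-rata shares before constraints: Tooling 433,253.95; Plating 1,887,881.05; Quality Lab 992,796.82; R&D 1,770,579.85; Logistics 1,561,788.32.
Capped: Quality Lab ($585,800); residual $6,060,500 reallocated over remaining floor area 24,532.
Remaining shares: Tooling 464,443.99 → $464,440; Plating 2,023,789.99 → $2,023,790; R&D 1,898,044.25 → $1,898,040; Logistics 1,674,221.77 → $1,674,220.
Rounding difference +$10 applied to Plating → $2,023,800.

Tooling: $464,440 · Plating: $2,023,800 · Quality Lab: $585,800 · R&D: $1,898,040 · Logistics: $1,674,220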